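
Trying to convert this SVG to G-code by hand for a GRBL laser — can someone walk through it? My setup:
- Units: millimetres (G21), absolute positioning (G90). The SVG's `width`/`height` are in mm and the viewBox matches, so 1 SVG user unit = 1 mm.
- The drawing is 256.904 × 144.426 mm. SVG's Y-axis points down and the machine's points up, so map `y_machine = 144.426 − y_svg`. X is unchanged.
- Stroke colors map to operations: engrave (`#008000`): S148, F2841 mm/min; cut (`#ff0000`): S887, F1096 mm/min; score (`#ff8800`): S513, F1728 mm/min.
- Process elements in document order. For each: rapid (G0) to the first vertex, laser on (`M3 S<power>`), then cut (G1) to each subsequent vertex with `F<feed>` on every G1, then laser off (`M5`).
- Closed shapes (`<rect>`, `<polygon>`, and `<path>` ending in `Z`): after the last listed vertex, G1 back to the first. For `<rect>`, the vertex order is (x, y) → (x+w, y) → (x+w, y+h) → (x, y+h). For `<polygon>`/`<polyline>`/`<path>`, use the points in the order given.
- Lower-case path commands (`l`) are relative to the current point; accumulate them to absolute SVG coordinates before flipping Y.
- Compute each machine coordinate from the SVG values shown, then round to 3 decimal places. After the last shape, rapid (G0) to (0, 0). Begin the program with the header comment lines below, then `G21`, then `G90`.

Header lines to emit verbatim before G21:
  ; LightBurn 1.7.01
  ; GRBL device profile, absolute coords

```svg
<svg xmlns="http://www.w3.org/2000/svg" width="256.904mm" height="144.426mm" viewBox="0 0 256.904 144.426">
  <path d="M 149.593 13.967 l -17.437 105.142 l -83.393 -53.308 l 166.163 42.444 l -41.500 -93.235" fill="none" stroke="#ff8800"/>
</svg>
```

viewBox `0 0 256.904 144.426` with mm width/height → 1 unit = 1 mm. Flip: y_m = 144.426 − y_svg.

**Shape 1** — `<path>` open polyline, stroke `#ff8800` → score (S513, F1728). Machine vertices: (149.593,130.459) → (132.156,25.317) → (48.763,78.625) → (214.926,36.181) → (173.426,129.416). Open path.

; LightBurn 1.7.01
; GRBL device profile, absolute coords
G21
G90
G0 X149.593 Y130.459
M3 S513
G1 X132.156 Y25.317 F1728
G1 X48.763 Y78.625 F1728
G1 X214.926 Y36.181 F1728
G1 X173.426 Y129.416 F1728
M5
G0 X0.000 Y0.000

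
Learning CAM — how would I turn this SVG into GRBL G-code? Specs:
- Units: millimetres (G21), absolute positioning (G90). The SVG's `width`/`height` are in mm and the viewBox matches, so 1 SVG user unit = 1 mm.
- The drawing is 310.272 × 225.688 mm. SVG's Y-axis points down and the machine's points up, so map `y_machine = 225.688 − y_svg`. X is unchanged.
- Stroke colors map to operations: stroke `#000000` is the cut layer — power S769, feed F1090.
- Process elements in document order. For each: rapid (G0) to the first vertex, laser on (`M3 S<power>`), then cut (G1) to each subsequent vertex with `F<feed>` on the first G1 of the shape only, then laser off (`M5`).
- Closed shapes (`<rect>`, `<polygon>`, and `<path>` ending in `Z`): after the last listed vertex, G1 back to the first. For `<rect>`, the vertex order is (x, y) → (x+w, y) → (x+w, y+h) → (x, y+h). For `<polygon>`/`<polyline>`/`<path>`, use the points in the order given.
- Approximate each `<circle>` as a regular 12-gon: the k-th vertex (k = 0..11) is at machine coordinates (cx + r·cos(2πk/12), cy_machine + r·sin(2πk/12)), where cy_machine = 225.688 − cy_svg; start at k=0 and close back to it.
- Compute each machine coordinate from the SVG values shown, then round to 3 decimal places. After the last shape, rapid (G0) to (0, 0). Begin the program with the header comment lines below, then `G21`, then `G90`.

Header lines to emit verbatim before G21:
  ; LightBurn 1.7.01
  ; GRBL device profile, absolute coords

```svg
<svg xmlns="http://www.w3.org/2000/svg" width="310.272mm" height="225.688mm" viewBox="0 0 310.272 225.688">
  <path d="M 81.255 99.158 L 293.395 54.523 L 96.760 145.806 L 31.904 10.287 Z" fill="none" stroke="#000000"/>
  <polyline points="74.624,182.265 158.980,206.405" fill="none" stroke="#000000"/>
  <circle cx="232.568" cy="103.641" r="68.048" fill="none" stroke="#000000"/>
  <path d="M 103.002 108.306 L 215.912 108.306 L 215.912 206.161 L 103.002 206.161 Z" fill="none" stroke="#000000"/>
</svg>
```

; LightBurn 1.7.01
; GRBL device profile, absolute coords
G21
G90
G0 X81.255 Y126.530
M3 S769
G1 X293.395 Y171.165 F1090
G1 X96.760 Y79.882
G1 X31.904 Y215.401
G1 X81.255 Y126.530
M5
G0 X74.624 Y43.423
M3 S769
G1 X158.980 Y19.283 F1090
M5
G0 X300.616 Y122.047
M3 S769
G1 X291.499 Y156.071 F1090
G1 X266.592 Y180.978
G1 X232.568 Y190.095
G1 X198.544 Y180.978
G1 X173.637 Y156.071
G1 X164.520 Y122.047
G1 X173.637 Y88.023
G1 X198.544 Y63.116
G1 X232.568 Y53.999
G1 X266.592 Y63.116
G1 X291.499 Y88.023
G1 X300.616 Y122.047
M5
G0 X103.002 Y117.382
M3 S769
G1 X215.912 Y117.382 F1090
G1 X215.912 Y19.527
G1 X103.002 Y19.527
G1 X103.002 Y117.382
M5
G0 X0.000 Y0.000

1 u = 1 mm; y_m = 225.688 − y.

[1] `<path>` closed polygon, #000000→cut S769 F1090: (81.255,126.530) → (293.395,171.165) → (96.760,79.882) → (31.904,215.401) → (81.255,126.530) (closed)

[2] `<polyline>` line segment, #000000→cut S769 F1090: (74.624,43.423) → (158.980,19.283)

[3] `<circle>` circle, #000000→cut S769 F1090: (300.616,122.047) → (291.499,156.071) → (266.592,180.978) → (232.568,190.095) → (198.544,180.978) → (173.637,156.071) → (164.520,122.047) → (173.637,88.023) → (198.544,63.116) → (232.568,53.999) → (266.592,63.116) → (291.499,88.023) → (300.616,122.047) (closed)

[4] `<path>` rectangle, #000000→cut S769 F1090: (103.002,117.382) → (215.912,117.382) → (215.912,19.527) → (103.002,19.527) → (103.002,117.382) (closed)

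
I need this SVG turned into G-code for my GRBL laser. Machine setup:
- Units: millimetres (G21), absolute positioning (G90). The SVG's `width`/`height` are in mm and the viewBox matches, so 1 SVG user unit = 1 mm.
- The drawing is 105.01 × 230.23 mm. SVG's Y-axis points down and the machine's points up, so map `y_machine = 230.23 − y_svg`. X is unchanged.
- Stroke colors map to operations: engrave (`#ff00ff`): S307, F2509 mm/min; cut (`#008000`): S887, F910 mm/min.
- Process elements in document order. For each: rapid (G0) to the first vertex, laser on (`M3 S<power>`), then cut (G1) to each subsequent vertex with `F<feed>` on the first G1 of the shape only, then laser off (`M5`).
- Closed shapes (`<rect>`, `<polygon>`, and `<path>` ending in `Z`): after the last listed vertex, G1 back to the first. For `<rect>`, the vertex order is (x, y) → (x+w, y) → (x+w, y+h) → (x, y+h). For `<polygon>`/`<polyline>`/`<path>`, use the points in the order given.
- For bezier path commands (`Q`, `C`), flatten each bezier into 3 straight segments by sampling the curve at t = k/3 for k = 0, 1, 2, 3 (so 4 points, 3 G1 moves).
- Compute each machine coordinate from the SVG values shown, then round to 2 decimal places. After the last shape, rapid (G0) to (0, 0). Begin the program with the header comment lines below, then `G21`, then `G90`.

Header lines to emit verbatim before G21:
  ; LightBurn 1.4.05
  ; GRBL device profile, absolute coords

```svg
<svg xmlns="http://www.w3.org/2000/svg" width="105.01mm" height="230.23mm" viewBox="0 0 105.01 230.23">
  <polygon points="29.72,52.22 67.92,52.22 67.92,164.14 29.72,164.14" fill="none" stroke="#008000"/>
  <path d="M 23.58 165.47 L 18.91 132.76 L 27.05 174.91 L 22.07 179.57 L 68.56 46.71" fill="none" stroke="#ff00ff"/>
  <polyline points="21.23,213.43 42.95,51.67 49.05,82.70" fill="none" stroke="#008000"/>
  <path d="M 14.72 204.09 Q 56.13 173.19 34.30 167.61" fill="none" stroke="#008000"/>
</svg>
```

; LightBurn 1.4.05
; GRBL device profile, absolute coords
G21
G90
G0 X29.72 Y178.01
M3 S887
G1 X67.92 Y178.01 F910
G1 X67.92 Y66.09
G1 X29.72 Y66.09
G1 X29.72 Y178.01
M5
G0 X23.58 Y64.76
M3 S307
G1 X18.91 Y97.47 F2509
G1 X27.05 Y55.32
G1 X22.07 Y50.66
G1 X68.56 Y183.52
M5
G0 X21.23 Y16.80
M3 S887
G1 X42.95 Y178.56 F910
G1 X49.05 Y147.53
M5
G0 X14.72 Y26.14
M3 S887
G1 X35.30 Y43.93 F910
G1 X41.83 Y56.09
G1 X34.30 Y62.62
M5
G0 X0.00 Y0.00

viewBox `0 0 105.01 230.23` with mm width/height → 1 unit = 1 mm. Flip: y_m = 230.23 − y_svg.

**Shape 1** — `<polygon>` rectangle, stroke `#008000` → cut (S887, F910). Machine vertices: (29.72,178.01) → (67.92,178.01) → (67.92,66.09) → (29.72,66.09) → (29.72,178.01). Closed: final G1 returns to the first vertex.

**Shape 2** — `<path>` open polyline, stroke `#ff00ff` → engrave (S307, F2509). Machine vertices: (23.58,64.76) → (18.91,97.47) → (27.05,55.32) → (22.07,50.66) → (68.56,183.52). Open path.

**Shape 3** — `<polyline>` open polyline, stroke `#008000` → cut (S887, F910). Machine vertices: (21.23,16.80) → (42.95,178.56) → (49.05,147.53). Open path.

**Shape 4** — `<path>` quadratic bezier, stroke `#008000` → cut (S887, F910). Control points (SVG): P0=(14.72,204.09), P1=(56.13,173.19), P2=(34.30,167.61); sampled at t=k/3. Machine vertices: (14.72,26.14) → (35.30,43.93) → (41.83,56.09) → (34.30,62.62). Open path.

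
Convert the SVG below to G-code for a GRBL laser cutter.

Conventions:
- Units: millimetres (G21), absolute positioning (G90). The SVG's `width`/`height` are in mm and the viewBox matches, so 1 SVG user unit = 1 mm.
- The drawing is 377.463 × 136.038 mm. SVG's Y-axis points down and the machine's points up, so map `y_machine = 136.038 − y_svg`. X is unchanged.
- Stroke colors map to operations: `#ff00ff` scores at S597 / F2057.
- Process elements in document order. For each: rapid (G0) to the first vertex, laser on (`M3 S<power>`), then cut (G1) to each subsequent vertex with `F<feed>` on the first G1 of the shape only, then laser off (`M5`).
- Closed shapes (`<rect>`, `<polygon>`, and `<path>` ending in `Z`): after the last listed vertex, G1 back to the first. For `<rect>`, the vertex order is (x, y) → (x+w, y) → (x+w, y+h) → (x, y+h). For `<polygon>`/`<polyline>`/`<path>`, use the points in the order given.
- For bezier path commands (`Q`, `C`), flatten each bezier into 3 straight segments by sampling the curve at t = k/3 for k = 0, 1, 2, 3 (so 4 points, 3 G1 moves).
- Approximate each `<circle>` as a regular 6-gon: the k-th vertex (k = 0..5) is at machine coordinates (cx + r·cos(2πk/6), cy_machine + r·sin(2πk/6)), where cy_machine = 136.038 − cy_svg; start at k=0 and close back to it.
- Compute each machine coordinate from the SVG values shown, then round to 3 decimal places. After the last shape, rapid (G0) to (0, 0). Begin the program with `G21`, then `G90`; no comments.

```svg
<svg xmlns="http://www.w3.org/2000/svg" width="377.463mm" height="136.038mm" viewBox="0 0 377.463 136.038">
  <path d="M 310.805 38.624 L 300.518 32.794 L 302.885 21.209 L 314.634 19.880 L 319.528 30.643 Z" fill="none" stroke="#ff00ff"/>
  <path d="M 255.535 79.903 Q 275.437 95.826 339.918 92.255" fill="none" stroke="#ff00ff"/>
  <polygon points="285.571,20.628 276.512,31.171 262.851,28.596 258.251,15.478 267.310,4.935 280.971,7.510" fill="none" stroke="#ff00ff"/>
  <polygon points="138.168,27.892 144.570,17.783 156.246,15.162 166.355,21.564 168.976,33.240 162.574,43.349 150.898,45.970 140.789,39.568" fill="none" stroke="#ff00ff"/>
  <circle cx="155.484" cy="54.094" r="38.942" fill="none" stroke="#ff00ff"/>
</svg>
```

G21
G90
G0 X310.805 Y97.414
M3 S597
G1 X300.518 Y103.244 F2057
G1 X302.885 Y114.829
G1 X314.634 Y116.158
G1 X319.528 Y105.395
G1 X310.805 Y97.414
M5
G0 X255.535 Y56.135
M3 S597
G1 X273.756 Y47.686 F2057
G1 X301.884 Y43.568
G1 X339.918 Y43.783
M5
G0 X285.571 Y115.410
M3 S597
G1 X276.512 Y104.867 F2057
G1 X262.851 Y107.442
G1 X258.251 Y120.560
G1 X267.310 Y131.103
G1 X280.971 Y128.528
G1 X285.571 Y115.410
M5
G0 X138.168 Y108.146
M3 S597
G1 X144.570 Y118.255 F2057
G1 X156.246 Y120.876
G1 X166.355 Y114.474
G1 X168.976 Y102.798
G1 X162.574 Y92.689
G1 X150.898 Y90.068
G1 X140.789 Y96.470
G1 X138.168 Y108.146
M5
G0 X194.426 Y81.944
M3 S597
G1 X174.955 Y115.669 F2057
G1 X136.013 Y115.669
G1 X116.542 Y81.944
G1 X136.013 Y48.219
G1 X174.955 Y48.219
G1 X194.426 Y81.944
M5
G0 X0.000 Y0.000

Since the viewBox matches the mm dimensions, user units are millimetres directly. The only transform is the Y-flip y_m = 136.038 − y_svg.

Shape 1 is a regular polygon drawn with `<path>`. Its stroke #ff00ff means score at S597, F2057. After flipping Y the toolpath is (310.805,97.414) → (300.518,103.244) → (302.885,114.829) → (314.634,116.158) → (319.528,105.395) → (310.805,97.414), returning to the start.

Shape 2 is a quadratic bezier drawn with `<path>`. Its stroke #ff00ff means score at S597, F2057. After flipping Y the toolpath is (255.535,56.135) → (273.756,47.686) → (301.884,43.568) → (339.918,43.783).

Shape 3 is a regular polygon drawn with `<polygon>`. Its stroke #ff00ff means score at S597, F2057. After flipping Y the toolpath is (285.571,115.410) → (276.512,104.867) → (262.851,107.442) → (258.251,120.560) → (267.310,131.103) → (280.971,128.528) → (285.571,115.410), returning to the start.

Shape 4 is a regular polygon drawn with `<polygon>`. Its stroke #ff00ff means score at S597, F2057. After flipping Y the toolpath is (138.168,108.146) → (144.570,118.255) → (156.246,120.876) → (166.355,114.474) → (168.976,102.798) → (162.574,92.689) → (150.898,90.068) → (140.789,96.470) → (138.168,108.146), returning to the start.

Shape 5 is a circle drawn with `<circle>`. Its stroke #ff00ff means score at S597, F2057. After flipping Y the toolpath is (194.426,81.944) → (174.955,115.669) → (136.013,115.669) → (116.542,81.944) → (136.013,48.219) → (174.955,48.219) → (194.426,81.944), returning to the start.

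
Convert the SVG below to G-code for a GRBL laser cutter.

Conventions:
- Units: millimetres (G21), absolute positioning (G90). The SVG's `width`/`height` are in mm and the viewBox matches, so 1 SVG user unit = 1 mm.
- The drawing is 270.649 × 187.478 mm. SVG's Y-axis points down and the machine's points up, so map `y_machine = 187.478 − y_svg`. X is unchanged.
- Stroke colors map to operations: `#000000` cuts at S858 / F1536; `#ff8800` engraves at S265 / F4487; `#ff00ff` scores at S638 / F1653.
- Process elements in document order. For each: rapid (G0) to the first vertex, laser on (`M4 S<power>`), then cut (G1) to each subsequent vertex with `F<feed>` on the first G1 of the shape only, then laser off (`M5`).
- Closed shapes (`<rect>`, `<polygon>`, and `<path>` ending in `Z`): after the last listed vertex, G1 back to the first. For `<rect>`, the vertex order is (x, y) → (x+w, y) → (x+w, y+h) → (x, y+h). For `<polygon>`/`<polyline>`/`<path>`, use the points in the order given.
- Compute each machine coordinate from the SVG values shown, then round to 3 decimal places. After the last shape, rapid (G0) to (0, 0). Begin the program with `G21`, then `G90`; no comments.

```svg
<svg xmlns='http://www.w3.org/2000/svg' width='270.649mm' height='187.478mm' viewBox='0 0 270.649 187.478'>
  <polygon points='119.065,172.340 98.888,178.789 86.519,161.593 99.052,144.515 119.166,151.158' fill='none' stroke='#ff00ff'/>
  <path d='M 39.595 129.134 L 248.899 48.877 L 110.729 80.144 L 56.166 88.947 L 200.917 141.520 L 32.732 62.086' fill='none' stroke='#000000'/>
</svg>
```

Since the viewBox matches the mm dimensions, user units are millimetres directly. The only transform is the Y-flip y_m = 187.478 − y_svg.

Shape 1 is a regular polygon drawn with `<polygon>`. Its stroke #ff00ff means score at S638, F1653. After flipping Y the toolpath is (119.065,15.138) → (98.888,8.689) → (86.519,25.885) → (99.052,42.963) → (119.166,36.320) → (119.065,15.138), returning to the start.

Shape 2 is a open polyline drawn with `<path>`. Its stroke #000000 means cut at S858, F1536. After flipping Y the toolpath is (39.595,58.344) → (248.899,138.601) → (110.729,107.334) → (56.166,98.531) → (200.917,45.958) → (32.732,125.392).

G21
G90
G0 X119.065 Y15.138
M4 S638
G1 X98.888 Y8.689 F1653
G1 X86.519 Y25.885
G1 X99.052 Y42.963
G1 X119.166 Y36.320
G1 X119.065 Y15.138
M5
G0 X39.595 Y58.344
M4 S858
G1 X248.899 Y138.601 F1536
G1 X110.729 Y107.334
G1 X56.166 Y98.531
G1 X200.917 Y45.958
G1 X32.732 Y125.392
M5
G0 X0.000 Y0.000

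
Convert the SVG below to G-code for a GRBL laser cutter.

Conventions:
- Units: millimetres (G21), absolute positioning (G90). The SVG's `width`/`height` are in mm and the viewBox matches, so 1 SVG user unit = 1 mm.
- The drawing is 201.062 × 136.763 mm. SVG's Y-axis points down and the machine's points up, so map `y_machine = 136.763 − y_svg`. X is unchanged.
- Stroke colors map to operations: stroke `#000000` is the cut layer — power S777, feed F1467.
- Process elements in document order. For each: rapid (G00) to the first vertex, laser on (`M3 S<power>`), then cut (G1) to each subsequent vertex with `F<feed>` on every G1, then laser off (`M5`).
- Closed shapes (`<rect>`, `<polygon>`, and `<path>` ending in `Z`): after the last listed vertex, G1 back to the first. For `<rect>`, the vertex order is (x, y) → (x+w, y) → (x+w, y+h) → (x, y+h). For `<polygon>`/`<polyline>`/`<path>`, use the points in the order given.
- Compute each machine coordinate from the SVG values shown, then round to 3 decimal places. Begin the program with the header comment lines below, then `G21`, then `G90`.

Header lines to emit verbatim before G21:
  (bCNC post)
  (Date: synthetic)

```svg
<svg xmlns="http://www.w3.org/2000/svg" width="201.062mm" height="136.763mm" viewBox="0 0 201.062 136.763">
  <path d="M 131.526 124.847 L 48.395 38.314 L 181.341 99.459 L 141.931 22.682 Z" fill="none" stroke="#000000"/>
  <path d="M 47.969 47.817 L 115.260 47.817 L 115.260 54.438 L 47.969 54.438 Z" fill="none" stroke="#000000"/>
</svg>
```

Since the viewBox matches the mm dimensions, user units are millimetres directly. The only transform is the Y-flip y_m = 136.763 − y_svg.

Shape 1 is a closed polygon drawn with `<path>`. Its stroke #000000 means cut at S777, F1467. After flipping Y the toolpath is (131.526,11.916) → (48.395,98.449) → (181.341,37.304) → (141.931,114.081) → (131.526,11.916), returning to the start.

Shape 2 is a rectangle drawn with `<path>`. Its stroke #000000 means cut at S777, F1467. After flipping Y the toolpath is (47.969,88.946) → (115.260,88.946) → (115.260,82.325) → (47.969,82.325) → (47.969,88.946), returning to the start.

(bCNC post)
(Date: synthetic)
G21
G90
G00 X131.526 Y11.916
M3 S777
G1 X48.395 Y98.449 F1467
G1 X181.341 Y37.304 F1467
G1 X141.931 Y114.081 F1467
G1 X131.526 Y11.916 F1467
M5
G00 X47.969 Y88.946
M3 S777
G1 X115.260 Y88.946 F1467
G1 X115.260 Y82.325 F1467
G1 X47.969 Y82.325 F1467
G1 X47.969 Y88.946 F1467
M5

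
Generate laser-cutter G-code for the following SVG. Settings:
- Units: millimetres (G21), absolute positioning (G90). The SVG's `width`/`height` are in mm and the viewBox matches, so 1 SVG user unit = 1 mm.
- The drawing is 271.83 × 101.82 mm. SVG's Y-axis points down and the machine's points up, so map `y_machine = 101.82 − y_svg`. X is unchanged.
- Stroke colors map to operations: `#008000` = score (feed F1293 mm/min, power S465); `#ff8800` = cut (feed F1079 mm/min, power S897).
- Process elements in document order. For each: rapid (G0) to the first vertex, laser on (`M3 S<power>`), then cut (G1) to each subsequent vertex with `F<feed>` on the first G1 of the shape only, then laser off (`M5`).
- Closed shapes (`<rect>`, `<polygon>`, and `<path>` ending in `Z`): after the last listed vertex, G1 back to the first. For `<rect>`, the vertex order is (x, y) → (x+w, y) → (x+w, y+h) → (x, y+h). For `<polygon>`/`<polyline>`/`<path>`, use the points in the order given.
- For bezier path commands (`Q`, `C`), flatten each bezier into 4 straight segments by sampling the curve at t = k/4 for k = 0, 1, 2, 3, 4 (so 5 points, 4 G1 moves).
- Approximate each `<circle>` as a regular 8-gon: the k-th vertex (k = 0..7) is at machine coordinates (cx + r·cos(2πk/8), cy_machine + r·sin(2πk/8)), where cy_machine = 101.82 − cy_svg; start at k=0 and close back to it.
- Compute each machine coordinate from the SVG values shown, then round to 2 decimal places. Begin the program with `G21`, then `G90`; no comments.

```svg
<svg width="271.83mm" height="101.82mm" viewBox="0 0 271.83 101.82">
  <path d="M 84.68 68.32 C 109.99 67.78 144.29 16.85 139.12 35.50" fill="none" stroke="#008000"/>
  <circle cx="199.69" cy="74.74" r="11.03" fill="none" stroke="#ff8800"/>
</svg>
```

G21
G90
G0 X84.68 Y33.50
M3 S465
G1 X104.59 Y41.48 F1293
G1 X123.33 Y57.11
G1 X136.35 Y69.14
G1 X139.12 Y66.32
M5
G0 X210.72 Y27.08
M3 S897
G1 X207.49 Y34.88 F1079
G1 X199.69 Y38.11
G1 X191.89 Y34.88
G1 X188.66 Y27.08
G1 X191.89 Y19.28
G1 X199.69 Y16.05
G1 X207.49 Y19.28
G1 X210.72 Y27.08
M5

Since the viewBox matches the mm dimensions, user units are millimetres directly. The only transform is the Y-flip y_m = 101.82 − y_svg.

Shape 1 is a cubic bezier drawn with `<path>`. Its stroke #008000 means score at S465, F1293. After flipping Y the toolpath is (84.68,33.50) → (104.59,41.48) → (123.33,57.11) → (136.35,69.14) → (139.12,66.32).

Shape 2 is a circle drawn with `<circle>`. Its stroke #ff8800 means cut at S897, F1079. After flipping Y the toolpath is (210.72,27.08) → (207.49,34.88) → (199.69,38.11) → (191.89,34.88) → (188.66,27.08) → (191.89,19.28) → (199.69,16.05) → (207.49,19.28) → (210.72,27.08), returning to the start.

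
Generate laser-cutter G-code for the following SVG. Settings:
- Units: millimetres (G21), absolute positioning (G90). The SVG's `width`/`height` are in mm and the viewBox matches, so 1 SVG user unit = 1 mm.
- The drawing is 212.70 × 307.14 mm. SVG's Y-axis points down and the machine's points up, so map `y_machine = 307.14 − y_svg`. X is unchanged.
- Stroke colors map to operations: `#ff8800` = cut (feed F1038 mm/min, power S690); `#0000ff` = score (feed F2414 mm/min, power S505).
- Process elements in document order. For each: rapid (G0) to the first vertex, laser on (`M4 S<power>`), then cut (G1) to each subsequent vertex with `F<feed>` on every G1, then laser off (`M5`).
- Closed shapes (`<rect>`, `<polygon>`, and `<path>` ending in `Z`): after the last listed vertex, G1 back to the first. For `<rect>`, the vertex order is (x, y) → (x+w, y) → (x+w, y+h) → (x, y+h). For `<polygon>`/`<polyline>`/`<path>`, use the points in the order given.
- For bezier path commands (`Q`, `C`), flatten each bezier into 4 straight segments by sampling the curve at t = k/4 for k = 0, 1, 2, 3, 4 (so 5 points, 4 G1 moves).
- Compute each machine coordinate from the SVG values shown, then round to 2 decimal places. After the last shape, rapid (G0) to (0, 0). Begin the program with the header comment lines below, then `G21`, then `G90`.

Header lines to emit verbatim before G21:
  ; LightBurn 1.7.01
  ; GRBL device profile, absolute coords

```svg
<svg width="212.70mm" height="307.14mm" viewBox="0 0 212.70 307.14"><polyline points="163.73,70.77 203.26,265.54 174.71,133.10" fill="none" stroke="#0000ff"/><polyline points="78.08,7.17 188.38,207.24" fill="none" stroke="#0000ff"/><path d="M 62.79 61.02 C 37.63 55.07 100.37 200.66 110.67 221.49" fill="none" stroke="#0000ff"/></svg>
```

; LightBurn 1.7.01
; GRBL device profile, absolute coords
G21
G90
G0 X163.73 Y236.37
M4 S505
G1 X203.26 Y41.60 F2414
G1 X174.71 Y174.04 F2414
M5
G0 X78.08 Y299.97
M4 S505
G1 X188.38 Y99.90 F2414
M5
G0 X62.79 Y246.12
M4 S505
G1 X58.21 Y226.49 F2414
G1 X73.43 Y175.93 F2414
G1 X95.31 Y120.35 F2414
G1 X110.67 Y85.65 F2414
M5
G0 X0.00 Y0.00

1 u = 1 mm; y_m = 307.14 − y.

[1] `<polyline>` open polyline, #0000ff→score S505 F2414: (163.73,236.37) → (203.26,41.60) → (174.71,174.04)

[2] `<polyline>` line segment, #0000ff→score S505 F2414: (78.08,299.97) → (188.38,99.90)

[3] `<path>` cubic bezier, #0000ff→score S505 F2414: (62.79,246.12) → (58.21,226.49) → (73.43,175.93) → (95.31,120.35) → (110.67,85.65)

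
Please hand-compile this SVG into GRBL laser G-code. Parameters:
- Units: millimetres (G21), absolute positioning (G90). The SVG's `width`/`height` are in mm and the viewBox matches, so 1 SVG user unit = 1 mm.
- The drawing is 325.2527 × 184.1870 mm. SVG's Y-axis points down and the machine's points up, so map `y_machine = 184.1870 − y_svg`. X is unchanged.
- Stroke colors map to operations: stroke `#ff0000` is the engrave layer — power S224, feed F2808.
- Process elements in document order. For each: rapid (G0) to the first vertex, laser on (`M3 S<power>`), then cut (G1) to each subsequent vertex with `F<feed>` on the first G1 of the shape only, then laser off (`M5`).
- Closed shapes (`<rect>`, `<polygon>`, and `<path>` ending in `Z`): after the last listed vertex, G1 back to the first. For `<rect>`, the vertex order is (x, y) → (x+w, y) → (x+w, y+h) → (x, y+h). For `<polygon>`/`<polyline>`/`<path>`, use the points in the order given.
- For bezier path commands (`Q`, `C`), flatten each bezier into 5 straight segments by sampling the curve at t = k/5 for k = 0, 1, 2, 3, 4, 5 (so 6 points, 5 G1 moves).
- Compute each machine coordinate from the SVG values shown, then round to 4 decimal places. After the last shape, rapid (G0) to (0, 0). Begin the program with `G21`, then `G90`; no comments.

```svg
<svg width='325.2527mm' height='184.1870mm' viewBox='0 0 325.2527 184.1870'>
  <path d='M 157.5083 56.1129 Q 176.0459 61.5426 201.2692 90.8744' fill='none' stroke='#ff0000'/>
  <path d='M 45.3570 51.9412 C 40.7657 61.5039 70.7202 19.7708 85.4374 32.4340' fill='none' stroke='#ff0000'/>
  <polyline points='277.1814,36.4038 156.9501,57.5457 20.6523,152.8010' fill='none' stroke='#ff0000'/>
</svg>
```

G21
G90
G0 X157.5083 Y128.0741
M3 S224
G1 X165.1908 Y124.9461 F2808
G1 X173.4081 Y119.9060
G1 X182.1603 Y112.9537
G1 X191.4473 Y104.0892
G1 X201.2692 Y93.3126
M5
G0 X45.3570 Y132.2458
M3 S224
G1 X46.3495 Y131.8181 F2808
G1 X53.2433 Y138.6282
G1 X63.6490 Y147.6029
G1 X75.1769 Y153.6689
G1 X85.4374 Y151.7530
M5
G0 X277.1814 Y147.7832
M3 S224
G1 X156.9501 Y126.6413 F2808
G1 X20.6523 Y31.3860
M5
G0 X0.0000 Y0.0000

1 u = 1 mm; y_m = 184.1870 − y.

[1] `<path>` quadratic bezier, #ff0000→engrave S224 F2808: (157.5083,128.0741) → (165.1908,124.9461) → (173.4081,119.9060) → (182.1603,112.9537) → (191.4473,104.0892) → (201.2692,93.3126)

[2] `<path>` cubic bezier, #ff0000→engrave S224 F2808: (45.3570,132.2458) → (46.3495,131.8181) → (53.2433,138.6282) → (63.6490,147.6029) → (75.1769,153.6689) → (85.4374,151.7530)

[3] `<polyline>` open polyline, #ff0000→engrave S224 F2808: (277.1814,147.7832) → (156.9501,126.6413) → (20.6523,31.3860)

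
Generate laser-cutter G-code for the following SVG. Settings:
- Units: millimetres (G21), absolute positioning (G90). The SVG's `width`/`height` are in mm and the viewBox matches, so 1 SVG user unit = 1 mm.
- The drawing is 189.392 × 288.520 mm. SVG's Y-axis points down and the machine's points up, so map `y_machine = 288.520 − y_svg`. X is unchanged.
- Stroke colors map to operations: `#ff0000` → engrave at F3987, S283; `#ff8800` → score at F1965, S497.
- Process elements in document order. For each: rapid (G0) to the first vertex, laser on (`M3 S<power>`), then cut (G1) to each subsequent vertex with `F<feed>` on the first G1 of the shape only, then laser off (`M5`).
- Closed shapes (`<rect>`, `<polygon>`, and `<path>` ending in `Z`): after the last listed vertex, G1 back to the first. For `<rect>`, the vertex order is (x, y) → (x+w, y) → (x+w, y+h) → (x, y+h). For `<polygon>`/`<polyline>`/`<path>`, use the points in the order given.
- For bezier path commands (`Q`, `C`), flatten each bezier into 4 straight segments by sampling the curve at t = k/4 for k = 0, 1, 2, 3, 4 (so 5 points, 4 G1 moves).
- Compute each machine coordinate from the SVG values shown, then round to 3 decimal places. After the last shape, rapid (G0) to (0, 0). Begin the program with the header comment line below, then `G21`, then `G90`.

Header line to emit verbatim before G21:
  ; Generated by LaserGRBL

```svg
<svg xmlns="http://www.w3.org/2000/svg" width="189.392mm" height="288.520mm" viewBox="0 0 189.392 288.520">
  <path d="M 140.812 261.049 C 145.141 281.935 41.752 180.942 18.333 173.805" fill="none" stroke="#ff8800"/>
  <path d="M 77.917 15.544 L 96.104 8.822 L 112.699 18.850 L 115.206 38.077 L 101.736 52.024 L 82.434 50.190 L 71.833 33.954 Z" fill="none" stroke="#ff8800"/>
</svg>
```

; Generated by LaserGRBL
G21
G90
G0 X140.812 Y27.471
M3 S497
G1 X126.794 Y31.288 F1965
G1 X89.978 Y60.584
G1 X47.959 Y95.135
G1 X18.333 Y114.715
M5
G0 X77.917 Y272.976
M3 S497
G1 X96.104 Y279.698 F1965
G1 X112.699 Y269.670
G1 X115.206 Y250.443
G1 X101.736 Y236.496
G1 X82.434 Y238.330
G1 X71.833 Y254.566
G1 X77.917 Y272.976
M5
G0 X0.000 Y0.000

viewBox `0 0 189.392 288.520` with mm width/height → 1 unit = 1 mm. Flip: y_m = 288.520 − y_svg.

**Shape 1** — `<path>` cubic bezier, stroke `#ff8800` → score (S497, F1965). Control points (SVG): P0=(140.812,261.049), P1=(145.141,281.935), P2=(41.752,180.942), P3=(18.333,173.805); sampled at t=k/4. Machine vertices: (140.812,27.471) → (126.794,31.288) → (89.978,60.584) → (47.959,95.135) → (18.333,114.715). Open path.

**Shape 2** — `<path>` regular polygon, stroke `#ff8800` → score (S497, F1965). Machine vertices: (77.917,272.976) → (96.104,279.698) → (112.699,269.670) → (115.206,250.443) → (101.736,236.496) → (82.434,238.330) → (71.833,254.566) → (77.917,272.976). Closed: final G1 returns to the first vertex.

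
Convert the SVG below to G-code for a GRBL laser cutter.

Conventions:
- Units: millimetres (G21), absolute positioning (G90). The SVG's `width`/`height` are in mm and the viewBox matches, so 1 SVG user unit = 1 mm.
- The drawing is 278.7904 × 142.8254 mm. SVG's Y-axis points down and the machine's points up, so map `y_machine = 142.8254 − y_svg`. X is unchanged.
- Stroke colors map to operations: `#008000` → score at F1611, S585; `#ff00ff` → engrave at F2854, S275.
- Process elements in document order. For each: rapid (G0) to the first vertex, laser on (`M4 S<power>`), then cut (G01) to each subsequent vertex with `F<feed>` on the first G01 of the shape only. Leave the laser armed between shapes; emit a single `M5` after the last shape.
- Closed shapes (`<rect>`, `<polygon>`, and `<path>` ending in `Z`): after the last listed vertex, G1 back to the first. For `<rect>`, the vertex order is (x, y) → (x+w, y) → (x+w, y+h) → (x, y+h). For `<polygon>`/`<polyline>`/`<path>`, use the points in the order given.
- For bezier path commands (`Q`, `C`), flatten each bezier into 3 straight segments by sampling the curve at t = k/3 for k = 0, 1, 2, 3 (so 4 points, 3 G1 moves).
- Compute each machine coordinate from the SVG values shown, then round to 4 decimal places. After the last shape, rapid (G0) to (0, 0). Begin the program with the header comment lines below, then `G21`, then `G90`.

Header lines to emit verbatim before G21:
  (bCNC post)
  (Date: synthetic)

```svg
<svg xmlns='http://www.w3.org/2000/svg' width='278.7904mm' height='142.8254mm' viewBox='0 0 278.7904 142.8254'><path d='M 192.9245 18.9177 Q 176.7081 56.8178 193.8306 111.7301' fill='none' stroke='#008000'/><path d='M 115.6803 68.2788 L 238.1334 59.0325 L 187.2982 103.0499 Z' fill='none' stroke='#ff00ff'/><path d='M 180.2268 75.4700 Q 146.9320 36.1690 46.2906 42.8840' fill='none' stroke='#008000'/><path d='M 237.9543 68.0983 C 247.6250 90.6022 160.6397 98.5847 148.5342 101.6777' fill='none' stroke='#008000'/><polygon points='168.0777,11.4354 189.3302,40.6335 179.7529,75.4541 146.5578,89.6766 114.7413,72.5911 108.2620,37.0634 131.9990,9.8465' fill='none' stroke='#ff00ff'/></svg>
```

(bCNC post)
(Date: synthetic)
G21
G90
G0 X192.9245 Y123.9077
M4 S585
G01 X185.8179 Y96.7507 F1611
G01 X186.1199 Y65.8133
G01 X193.8306 Y31.0953
G0 X115.6803 Y74.5466
M4 S275
G01 X238.1334 Y83.7929 F2854
G01 X187.2982 Y39.7755
G01 X115.6803 Y74.5466
G0 X180.2268 Y67.3554
M4 S585
G01 X150.5473 Y88.4432 F1611
G01 X105.9019 Y99.3052
G01 X46.2906 Y99.9414
G0 X237.9543 Y74.7271
M4 S585
G01 X221.7595 Y56.7069 F1611
G01 X179.2465 Y46.2273
G01 X148.5342 Y41.1477
G0 X168.0777 Y131.3900
M4 S275
G01 X189.3302 Y102.1919 F2854
G01 X179.7529 Y67.3713
G01 X146.5578 Y53.1488
G01 X114.7413 Y70.2343
G01 X108.2620 Y105.7620
G01 X131.9990 Y132.9789
G01 X168.0777 Y131.3900
M5
G0 X0.0000 Y0.0000

1 u = 1 mm; y_m = 142.8254 − y.

[1] `<path>` quadratic bezier, #008000→score S585 F1611: (192.9245,123.9077) → (185.8179,96.7507) → (186.1199,65.8133) → (193.8306,31.0953)

[2] `<path>` closed polygon, #ff00ff→engrave S275 F2854: (115.6803,74.5466) → (238.1334,83.7929) → (187.2982,39.7755) → (115.6803,74.5466) (closed)

[3] `<path>` quadratic bezier, #008000→score S585 F1611: (180.2268,67.3554) → (150.5473,88.4432) → (105.9019,99.3052) → (46.2906,99.9414)

[4] `<path>` cubic bezier, #008000→score S585 F1611: (237.9543,74.7271) → (221.7595,56.7069) → (179.2465,46.2273) → (148.5342,41.1477)

[5] `<polygon>` regular polygon, #ff00ff→engrave S275 F2854: (168.0777,131.3900) → (189.3302,102.1919) → (179.7529,67.3713) → (146.5578,53.1488) → (114.7413,70.2343) → (108.2620,105.7620) → (131.9990,132.9789) → (168.0777,131.3900) (closed)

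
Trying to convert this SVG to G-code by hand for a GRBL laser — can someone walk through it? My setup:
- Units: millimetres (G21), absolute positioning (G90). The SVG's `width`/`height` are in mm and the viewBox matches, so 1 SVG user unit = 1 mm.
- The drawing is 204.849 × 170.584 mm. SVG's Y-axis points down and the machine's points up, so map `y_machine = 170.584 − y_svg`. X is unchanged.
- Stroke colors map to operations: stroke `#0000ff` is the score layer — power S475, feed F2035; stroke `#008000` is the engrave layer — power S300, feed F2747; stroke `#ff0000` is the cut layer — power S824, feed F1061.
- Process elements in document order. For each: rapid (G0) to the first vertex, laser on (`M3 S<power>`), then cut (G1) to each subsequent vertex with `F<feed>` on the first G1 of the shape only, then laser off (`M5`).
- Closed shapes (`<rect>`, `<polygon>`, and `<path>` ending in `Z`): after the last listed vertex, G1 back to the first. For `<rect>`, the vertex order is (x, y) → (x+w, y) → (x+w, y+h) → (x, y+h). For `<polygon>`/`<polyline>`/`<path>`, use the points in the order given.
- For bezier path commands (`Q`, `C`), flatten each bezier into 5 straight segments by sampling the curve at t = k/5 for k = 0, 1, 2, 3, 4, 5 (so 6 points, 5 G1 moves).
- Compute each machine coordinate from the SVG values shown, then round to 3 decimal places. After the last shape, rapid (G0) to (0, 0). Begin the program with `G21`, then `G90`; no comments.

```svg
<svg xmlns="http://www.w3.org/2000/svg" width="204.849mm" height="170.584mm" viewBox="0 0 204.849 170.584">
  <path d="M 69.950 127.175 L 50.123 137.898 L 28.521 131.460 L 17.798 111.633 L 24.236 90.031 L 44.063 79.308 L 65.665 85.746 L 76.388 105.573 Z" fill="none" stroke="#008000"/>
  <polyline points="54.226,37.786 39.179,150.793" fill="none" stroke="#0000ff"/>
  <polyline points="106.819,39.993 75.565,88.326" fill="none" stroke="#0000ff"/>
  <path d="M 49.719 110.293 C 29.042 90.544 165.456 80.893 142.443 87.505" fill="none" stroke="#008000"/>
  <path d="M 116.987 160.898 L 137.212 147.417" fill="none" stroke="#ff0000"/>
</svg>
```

Since the viewBox matches the mm dimensions, user units are millimetres directly. The only transform is the Y-flip y_m = 170.584 − y_svg.

Shape 1 is a regular polygon drawn with `<path>`. Its stroke #008000 means engrave at S300, F2747. After flipping Y the toolpath is (69.950,43.409) → (50.123,32.686) → (28.521,39.124) → (17.798,58.951) → (24.236,80.553) → (44.063,91.276) → (65.665,84.838) → (76.388,65.011) → (69.950,43.409), returning to the start.

Shape 2 is a line segment drawn with `<polyline>`. Its stroke #0000ff means score at S475, F2035. After flipping Y the toolpath is (54.226,132.798) → (39.179,19.791).

Shape 3 is a line segment drawn with `<polyline>`. Its stroke #0000ff means score at S475, F2035. After flipping Y the toolpath is (106.819,130.591) → (75.565,82.258).

Shape 4 is a cubic bezier drawn with `<path>`. Its stroke #008000 means engrave at S300, F2747. After flipping Y the toolpath is (49.719,60.291) → (53.632,70.879) → (80.053,78.748) → (113.791,83.602) → (139.652,85.144) → (142.443,83.079).

Shape 5 is a line segment drawn with `<path>`. Its stroke #ff0000 means cut at S824, F1061. After flipping Y the toolpath is (116.987,9.686) → (137.212,23.167).

G21
G90
G0 X69.950 Y43.409
M3 S300
G1 X50.123 Y32.686 F2747
G1 X28.521 Y39.124
G1 X17.798 Y58.951
G1 X24.236 Y80.553
G1 X44.063 Y91.276
G1 X65.665 Y84.838
G1 X76.388 Y65.011
G1 X69.950 Y43.409
M5
G0 X54.226 Y132.798
M3 S475
G1 X39.179 Y19.791 F2035
M5
G0 X106.819 Y130.591
M3 S475
G1 X75.565 Y82.258 F2035
M5
G0 X49.719 Y60.291
M3 S300
G1 X53.632 Y70.879 F2747
G1 X80.053 Y78.748
G1 X113.791 Y83.602
G1 X139.652 Y85.144
G1 X142.443 Y83.079
M5
G0 X116.987 Y9.686
M3 S824
G1 X137.212 Y23.167 F1061
M5
G0 X0.000 Y0.000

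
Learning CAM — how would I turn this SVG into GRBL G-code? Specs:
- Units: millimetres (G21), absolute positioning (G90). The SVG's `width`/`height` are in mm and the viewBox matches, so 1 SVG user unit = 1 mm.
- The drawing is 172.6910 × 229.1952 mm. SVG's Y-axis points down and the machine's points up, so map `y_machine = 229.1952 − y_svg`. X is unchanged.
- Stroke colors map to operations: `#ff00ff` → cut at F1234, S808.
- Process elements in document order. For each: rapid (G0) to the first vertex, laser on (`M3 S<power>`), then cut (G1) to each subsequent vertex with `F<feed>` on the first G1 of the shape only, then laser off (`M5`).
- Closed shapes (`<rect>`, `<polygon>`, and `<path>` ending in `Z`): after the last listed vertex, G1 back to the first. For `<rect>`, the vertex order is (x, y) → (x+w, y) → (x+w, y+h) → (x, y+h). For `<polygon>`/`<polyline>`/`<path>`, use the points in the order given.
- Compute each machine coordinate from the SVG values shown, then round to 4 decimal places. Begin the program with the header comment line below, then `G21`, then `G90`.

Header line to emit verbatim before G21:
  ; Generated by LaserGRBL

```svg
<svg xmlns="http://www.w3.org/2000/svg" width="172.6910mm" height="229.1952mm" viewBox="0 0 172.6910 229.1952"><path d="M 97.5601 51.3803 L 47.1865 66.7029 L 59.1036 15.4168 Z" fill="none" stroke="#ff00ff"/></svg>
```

viewBox `0 0 172.6910 229.1952` with mm width/height → 1 unit = 1 mm. Flip: y_m = 229.1952 − y_svg.

**Shape 1** — `<path>` regular polygon, stroke `#ff00ff` → cut (S808, F1234). Machine vertices: (97.5601,177.8149) → (47.1865,162.4923) → (59.1036,213.7784) → (97.5601,177.8149). Closed: final G1 returns to the first vertex.

; Generated by LaserGRBL
G21
G90
G0 X97.5601 Y177.8149
M3 S808
G1 X47.1865 Y162.4923 F1234
G1 X59.1036 Y213.7784
G1 X97.5601 Y177.8149
M5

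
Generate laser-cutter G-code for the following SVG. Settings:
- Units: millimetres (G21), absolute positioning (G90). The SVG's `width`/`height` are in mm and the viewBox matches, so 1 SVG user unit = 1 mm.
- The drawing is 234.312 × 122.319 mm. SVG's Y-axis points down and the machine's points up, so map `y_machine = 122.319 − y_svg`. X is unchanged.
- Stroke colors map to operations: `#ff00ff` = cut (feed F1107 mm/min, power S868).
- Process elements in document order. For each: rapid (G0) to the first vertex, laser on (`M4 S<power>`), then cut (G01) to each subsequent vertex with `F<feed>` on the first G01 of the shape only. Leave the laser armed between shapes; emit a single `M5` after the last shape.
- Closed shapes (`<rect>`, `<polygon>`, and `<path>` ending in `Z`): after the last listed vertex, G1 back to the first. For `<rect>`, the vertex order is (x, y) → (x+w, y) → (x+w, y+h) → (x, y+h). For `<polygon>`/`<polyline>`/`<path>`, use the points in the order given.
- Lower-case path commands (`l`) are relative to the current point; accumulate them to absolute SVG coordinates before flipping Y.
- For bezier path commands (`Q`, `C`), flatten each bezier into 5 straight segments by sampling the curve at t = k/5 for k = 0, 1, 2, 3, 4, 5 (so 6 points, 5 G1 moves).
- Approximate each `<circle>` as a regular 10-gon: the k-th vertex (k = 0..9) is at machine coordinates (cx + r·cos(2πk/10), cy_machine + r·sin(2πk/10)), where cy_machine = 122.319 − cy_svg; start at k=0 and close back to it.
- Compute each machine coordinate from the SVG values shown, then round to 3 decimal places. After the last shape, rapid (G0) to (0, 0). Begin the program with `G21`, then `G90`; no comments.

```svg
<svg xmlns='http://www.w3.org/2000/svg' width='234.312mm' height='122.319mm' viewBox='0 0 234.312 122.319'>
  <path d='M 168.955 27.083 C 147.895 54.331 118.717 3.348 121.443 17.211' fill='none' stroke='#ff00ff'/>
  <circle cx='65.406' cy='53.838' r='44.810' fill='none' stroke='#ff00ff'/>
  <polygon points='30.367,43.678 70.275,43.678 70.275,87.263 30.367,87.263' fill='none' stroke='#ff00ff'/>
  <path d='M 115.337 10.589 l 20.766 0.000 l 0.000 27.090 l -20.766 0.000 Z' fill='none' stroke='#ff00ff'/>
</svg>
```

G21
G90
G0 X168.955 Y95.236
M4 S868
G01 X155.665 Y87.130 F1107
G01 X142.348 Y90.932
G01 X130.924 Y99.774
G01 X123.316 Y106.789
G01 X121.443 Y105.108
G0 X110.216 Y68.481
M4 S868
G01 X101.658 Y94.820 F1107
G01 X79.253 Y111.098
G01 X51.559 Y111.098
G01 X29.154 Y94.820
G01 X20.596 Y68.481
G01 X29.154 Y42.142
G01 X51.559 Y25.864
G01 X79.253 Y25.864
G01 X101.658 Y42.142
G01 X110.216 Y68.481
G0 X30.367 Y78.641
M4 S868
G01 X70.275 Y78.641 F1107
G01 X70.275 Y35.056
G01 X30.367 Y35.056
G01 X30.367 Y78.641
G0 X115.337 Y111.730
M4 S868
G01 X136.103 Y111.730 F1107
G01 X136.103 Y84.640
G01 X115.337 Y84.640
G01 X115.337 Y111.730
M5
G0 X0.000 Y0.000

1 u = 1 mm; y_m = 122.319 − y.

[1] `<path>` cubic bezier, #ff00ff→cut S868 F1107: (168.955,95.236) → (155.665,87.130) → (142.348,90.932) → (130.924,99.774) → (123.316,106.789) → (121.443,105.108)

[2] `<circle>` circle, #ff00ff→cut S868 F1107: (110.216,68.481) → (101.658,94.820) → (79.253,111.098) → (51.559,111.098) → (29.154,94.820) → (20.596,68.481) → (29.154,42.142) → (51.559,25.864) → (79.253,25.864) → (101.658,42.142) → (110.216,68.481) (closed)

[3] `<polygon>` rectangle, #ff00ff→cut S868 F1107: (30.367,78.641) → (70.275,78.641) → (70.275,35.056) → (30.367,35.056) → (30.367,78.641) (closed)

[4] `<path>` rectangle, #ff00ff→cut S868 F1107: (115.337,111.730) → (136.103,111.730) → (136.103,84.640) → (115.337,84.640) → (115.337,111.730) (closed)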